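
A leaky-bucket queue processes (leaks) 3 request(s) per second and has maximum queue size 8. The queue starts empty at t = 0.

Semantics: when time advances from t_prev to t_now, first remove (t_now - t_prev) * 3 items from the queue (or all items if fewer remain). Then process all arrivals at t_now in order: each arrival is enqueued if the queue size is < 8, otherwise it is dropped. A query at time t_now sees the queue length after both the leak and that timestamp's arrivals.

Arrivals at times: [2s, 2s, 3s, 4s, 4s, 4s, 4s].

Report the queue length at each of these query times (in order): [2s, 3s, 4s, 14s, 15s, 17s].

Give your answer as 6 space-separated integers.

Queue lengths at query times:
  query t=2s: backlog = 2
  query t=3s: backlog = 1
  query t=4s: backlog = 4
  query t=14s: backlog = 0
  query t=15s: backlog = 0
  query t=17s: backlog = 0

Answer: 2 1 4 0 0 0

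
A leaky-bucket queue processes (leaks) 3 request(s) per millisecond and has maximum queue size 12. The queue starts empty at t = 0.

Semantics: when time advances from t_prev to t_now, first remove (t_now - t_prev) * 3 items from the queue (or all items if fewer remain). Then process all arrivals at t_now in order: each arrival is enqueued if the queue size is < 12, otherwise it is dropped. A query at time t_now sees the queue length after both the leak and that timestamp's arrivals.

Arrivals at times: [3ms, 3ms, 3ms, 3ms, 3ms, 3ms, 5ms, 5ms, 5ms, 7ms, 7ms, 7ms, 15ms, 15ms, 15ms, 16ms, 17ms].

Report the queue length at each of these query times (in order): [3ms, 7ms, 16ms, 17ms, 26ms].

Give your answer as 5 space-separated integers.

Queue lengths at query times:
  query t=3ms: backlog = 6
  query t=7ms: backlog = 3
  query t=16ms: backlog = 1
  query t=17ms: backlog = 1
  query t=26ms: backlog = 0

Answer: 6 3 1 1 0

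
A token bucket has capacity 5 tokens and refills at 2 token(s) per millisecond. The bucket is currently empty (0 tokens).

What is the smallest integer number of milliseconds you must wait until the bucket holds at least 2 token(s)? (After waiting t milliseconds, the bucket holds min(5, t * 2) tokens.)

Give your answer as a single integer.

Answer: 1

Derivation:
Need t * 2 >= 2, so t >= 2/2.
Smallest integer t = ceil(2/2) = 1.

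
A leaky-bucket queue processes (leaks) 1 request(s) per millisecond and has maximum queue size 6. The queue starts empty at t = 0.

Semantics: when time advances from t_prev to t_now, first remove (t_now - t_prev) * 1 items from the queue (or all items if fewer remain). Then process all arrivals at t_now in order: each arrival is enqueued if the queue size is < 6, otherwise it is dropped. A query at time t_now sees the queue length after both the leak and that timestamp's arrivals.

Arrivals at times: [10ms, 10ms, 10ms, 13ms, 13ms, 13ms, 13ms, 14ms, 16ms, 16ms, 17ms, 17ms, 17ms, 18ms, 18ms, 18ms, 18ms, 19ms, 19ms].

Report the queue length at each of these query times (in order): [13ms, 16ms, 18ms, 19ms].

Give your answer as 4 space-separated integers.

Queue lengths at query times:
  query t=13ms: backlog = 4
  query t=16ms: backlog = 4
  query t=18ms: backlog = 6
  query t=19ms: backlog = 6

Answer: 4 4 6 6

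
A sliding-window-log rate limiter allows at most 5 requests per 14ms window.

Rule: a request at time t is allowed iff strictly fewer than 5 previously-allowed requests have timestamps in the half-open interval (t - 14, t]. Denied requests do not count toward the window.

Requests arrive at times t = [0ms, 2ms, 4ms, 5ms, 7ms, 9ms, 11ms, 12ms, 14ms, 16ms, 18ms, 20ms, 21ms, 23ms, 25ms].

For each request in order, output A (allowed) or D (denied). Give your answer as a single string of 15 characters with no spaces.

Answer: AAAAADDDAAAAADD

Derivation:
Tracking allowed requests in the window:
  req#1 t=0ms: ALLOW
  req#2 t=2ms: ALLOW
  req#3 t=4ms: ALLOW
  req#4 t=5ms: ALLOW
  req#5 t=7ms: ALLOW
  req#6 t=9ms: DENY
  req#7 t=11ms: DENY
  req#8 t=12ms: DENY
  req#9 t=14ms: ALLOW
  req#10 t=16ms: ALLOW
  req#11 t=18ms: ALLOW
  req#12 t=20ms: ALLOW
  req#13 t=21ms: ALLOW
  req#14 t=23ms: DENY
  req#15 t=25ms: DENY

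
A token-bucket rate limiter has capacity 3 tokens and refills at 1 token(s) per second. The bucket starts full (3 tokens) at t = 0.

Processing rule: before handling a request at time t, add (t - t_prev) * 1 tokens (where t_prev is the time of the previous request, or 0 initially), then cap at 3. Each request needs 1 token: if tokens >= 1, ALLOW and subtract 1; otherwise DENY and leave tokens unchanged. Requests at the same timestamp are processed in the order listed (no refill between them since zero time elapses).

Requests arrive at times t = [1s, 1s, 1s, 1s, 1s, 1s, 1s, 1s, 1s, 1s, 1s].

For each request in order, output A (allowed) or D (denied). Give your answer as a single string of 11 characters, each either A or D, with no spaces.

Answer: AAADDDDDDDD

Derivation:
Simulating step by step:
  req#1 t=1s: ALLOW
  req#2 t=1s: ALLOW
  req#3 t=1s: ALLOW
  req#4 t=1s: DENY
  req#5 t=1s: DENY
  req#6 t=1s: DENY
  req#7 t=1s: DENY
  req#8 t=1s: DENY
  req#9 t=1s: DENY
  req#10 t=1s: DENY
  req#11 t=1s: DENY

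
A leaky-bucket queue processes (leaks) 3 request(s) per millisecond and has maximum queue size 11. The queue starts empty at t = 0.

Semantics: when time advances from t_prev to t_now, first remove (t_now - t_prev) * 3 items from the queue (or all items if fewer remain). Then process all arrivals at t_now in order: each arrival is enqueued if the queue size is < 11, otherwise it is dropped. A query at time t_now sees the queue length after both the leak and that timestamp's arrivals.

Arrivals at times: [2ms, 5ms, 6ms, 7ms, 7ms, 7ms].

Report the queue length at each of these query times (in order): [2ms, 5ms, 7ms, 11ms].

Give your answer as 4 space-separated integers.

Answer: 1 1 3 0

Derivation:
Queue lengths at query times:
  query t=2ms: backlog = 1
  query t=5ms: backlog = 1
  query t=7ms: backlog = 3
  query t=11ms: backlog = 0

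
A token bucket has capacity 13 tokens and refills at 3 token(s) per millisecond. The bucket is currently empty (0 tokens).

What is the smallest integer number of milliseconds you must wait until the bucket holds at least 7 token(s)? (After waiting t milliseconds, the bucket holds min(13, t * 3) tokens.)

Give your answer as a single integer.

Answer: 3

Derivation:
Need t * 3 >= 7, so t >= 7/3.
Smallest integer t = ceil(7/3) = 3.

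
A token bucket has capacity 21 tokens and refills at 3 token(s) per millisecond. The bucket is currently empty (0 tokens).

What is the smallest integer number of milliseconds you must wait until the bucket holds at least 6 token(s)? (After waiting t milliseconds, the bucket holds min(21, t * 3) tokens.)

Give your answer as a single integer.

Answer: 2

Derivation:
Need t * 3 >= 6, so t >= 6/3.
Smallest integer t = ceil(6/3) = 2.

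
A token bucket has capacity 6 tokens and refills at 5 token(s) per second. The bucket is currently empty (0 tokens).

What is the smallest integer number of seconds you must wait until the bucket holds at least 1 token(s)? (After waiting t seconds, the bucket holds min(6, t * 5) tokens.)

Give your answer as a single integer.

Answer: 1

Derivation:
Need t * 5 >= 1, so t >= 1/5.
Smallest integer t = ceil(1/5) = 1.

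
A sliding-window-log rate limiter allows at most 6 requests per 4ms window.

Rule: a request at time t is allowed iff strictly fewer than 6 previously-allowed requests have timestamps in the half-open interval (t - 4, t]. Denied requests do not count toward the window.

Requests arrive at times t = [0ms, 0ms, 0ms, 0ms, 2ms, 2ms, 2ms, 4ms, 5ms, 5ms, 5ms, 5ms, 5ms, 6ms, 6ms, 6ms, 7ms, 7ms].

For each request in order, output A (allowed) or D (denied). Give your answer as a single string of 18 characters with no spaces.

Answer: AAAAAADAAAADDAADDD

Derivation:
Tracking allowed requests in the window:
  req#1 t=0ms: ALLOW
  req#2 t=0ms: ALLOW
  req#3 t=0ms: ALLOW
  req#4 t=0ms: ALLOW
  req#5 t=2ms: ALLOW
  req#6 t=2ms: ALLOW
  req#7 t=2ms: DENY
  req#8 t=4ms: ALLOW
  req#9 t=5ms: ALLOW
  req#10 t=5ms: ALLOW
  req#11 t=5ms: ALLOW
  req#12 t=5ms: DENY
  req#13 t=5ms: DENY
  req#14 t=6ms: ALLOW
  req#15 t=6ms: ALLOW
  req#16 t=6ms: DENY
  req#17 t=7ms: DENY
  req#18 t=7ms: DENY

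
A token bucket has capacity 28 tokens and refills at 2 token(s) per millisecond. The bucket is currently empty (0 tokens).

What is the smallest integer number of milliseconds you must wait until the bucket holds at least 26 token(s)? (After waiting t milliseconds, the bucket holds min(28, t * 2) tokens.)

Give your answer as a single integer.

Need t * 2 >= 26, so t >= 26/2.
Smallest integer t = ceil(26/2) = 13.

Answer: 13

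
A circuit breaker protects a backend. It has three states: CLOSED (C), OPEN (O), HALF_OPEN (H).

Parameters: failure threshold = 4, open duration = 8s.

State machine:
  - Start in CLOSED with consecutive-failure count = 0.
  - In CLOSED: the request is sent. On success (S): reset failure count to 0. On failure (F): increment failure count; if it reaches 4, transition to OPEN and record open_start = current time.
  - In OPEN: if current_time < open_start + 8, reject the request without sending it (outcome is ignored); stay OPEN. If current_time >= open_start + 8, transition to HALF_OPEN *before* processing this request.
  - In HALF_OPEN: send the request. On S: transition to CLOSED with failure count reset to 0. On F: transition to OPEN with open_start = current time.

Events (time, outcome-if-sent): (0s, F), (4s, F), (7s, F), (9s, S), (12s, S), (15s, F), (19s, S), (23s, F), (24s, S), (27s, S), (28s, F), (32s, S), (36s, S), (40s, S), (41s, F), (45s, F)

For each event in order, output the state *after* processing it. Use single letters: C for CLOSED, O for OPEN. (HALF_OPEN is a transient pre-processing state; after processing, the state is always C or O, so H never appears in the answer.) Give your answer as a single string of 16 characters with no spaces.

Answer: CCCCCCCCCCCCCCCC

Derivation:
State after each event:
  event#1 t=0s outcome=F: state=CLOSED
  event#2 t=4s outcome=F: state=CLOSED
  event#3 t=7s outcome=F: state=CLOSED
  event#4 t=9s outcome=S: state=CLOSED
  event#5 t=12s outcome=S: state=CLOSED
  event#6 t=15s outcome=F: state=CLOSED
  event#7 t=19s outcome=S: state=CLOSED
  event#8 t=23s outcome=F: state=CLOSED
  event#9 t=24s outcome=S: state=CLOSED
  event#10 t=27s outcome=S: state=CLOSED
  event#11 t=28s outcome=F: state=CLOSED
  event#12 t=32s outcome=S: state=CLOSED
  event#13 t=36s outcome=S: state=CLOSED
  event#14 t=40s outcome=S: state=CLOSED
  event#15 t=41s outcome=F: state=CLOSED
  event#16 t=45s outcome=F: state=CLOSED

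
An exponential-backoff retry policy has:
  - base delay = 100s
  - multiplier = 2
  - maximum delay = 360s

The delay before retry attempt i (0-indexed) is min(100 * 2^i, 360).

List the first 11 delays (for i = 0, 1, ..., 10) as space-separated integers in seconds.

Answer: 100 200 360 360 360 360 360 360 360 360 360

Derivation:
Computing each delay:
  i=0: min(100*2^0, 360) = 100
  i=1: min(100*2^1, 360) = 200
  i=2: min(100*2^2, 360) = 360
  i=3: min(100*2^3, 360) = 360
  i=4: min(100*2^4, 360) = 360
  i=5: min(100*2^5, 360) = 360
  i=6: min(100*2^6, 360) = 360
  i=7: min(100*2^7, 360) = 360
  i=8: min(100*2^8, 360) = 360
  i=9: min(100*2^9, 360) = 360
  i=10: min(100*2^10, 360) = 360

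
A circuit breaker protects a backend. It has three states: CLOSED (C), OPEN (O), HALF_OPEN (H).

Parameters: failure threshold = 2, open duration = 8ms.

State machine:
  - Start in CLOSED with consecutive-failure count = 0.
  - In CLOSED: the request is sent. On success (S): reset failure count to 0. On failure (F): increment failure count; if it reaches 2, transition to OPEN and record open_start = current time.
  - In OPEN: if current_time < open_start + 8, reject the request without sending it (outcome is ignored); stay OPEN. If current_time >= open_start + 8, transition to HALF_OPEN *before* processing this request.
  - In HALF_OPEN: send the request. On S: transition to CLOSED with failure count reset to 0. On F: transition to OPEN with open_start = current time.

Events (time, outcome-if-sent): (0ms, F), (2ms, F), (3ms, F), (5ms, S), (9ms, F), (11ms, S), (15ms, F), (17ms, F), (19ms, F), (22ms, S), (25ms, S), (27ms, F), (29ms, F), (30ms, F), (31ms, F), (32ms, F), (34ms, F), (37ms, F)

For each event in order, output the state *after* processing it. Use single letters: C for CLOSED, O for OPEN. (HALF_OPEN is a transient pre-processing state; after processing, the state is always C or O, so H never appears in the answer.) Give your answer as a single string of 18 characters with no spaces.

Answer: COOOOCCOOOCCOOOOOO

Derivation:
State after each event:
  event#1 t=0ms outcome=F: state=CLOSED
  event#2 t=2ms outcome=F: state=OPEN
  event#3 t=3ms outcome=F: state=OPEN
  event#4 t=5ms outcome=S: state=OPEN
  event#5 t=9ms outcome=F: state=OPEN
  event#6 t=11ms outcome=S: state=CLOSED
  event#7 t=15ms outcome=F: state=CLOSED
  event#8 t=17ms outcome=F: state=OPEN
  event#9 t=19ms outcome=F: state=OPEN
  event#10 t=22ms outcome=S: state=OPEN
  event#11 t=25ms outcome=S: state=CLOSED
  event#12 t=27ms outcome=F: state=CLOSED
  event#13 t=29ms outcome=F: state=OPEN
  event#14 t=30ms outcome=F: state=OPEN
  event#15 t=31ms outcome=F: state=OPEN
  event#16 t=32ms outcome=F: state=OPEN
  event#17 t=34ms outcome=F: state=OPEN
  event#18 t=37ms outcome=F: state=OPEN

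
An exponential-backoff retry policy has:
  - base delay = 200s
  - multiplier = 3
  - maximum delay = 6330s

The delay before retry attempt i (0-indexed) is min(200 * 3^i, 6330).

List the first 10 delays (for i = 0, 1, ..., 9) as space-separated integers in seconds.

Answer: 200 600 1800 5400 6330 6330 6330 6330 6330 6330

Derivation:
Computing each delay:
  i=0: min(200*3^0, 6330) = 200
  i=1: min(200*3^1, 6330) = 600
  i=2: min(200*3^2, 6330) = 1800
  i=3: min(200*3^3, 6330) = 5400
  i=4: min(200*3^4, 6330) = 6330
  i=5: min(200*3^5, 6330) = 6330
  i=6: min(200*3^6, 6330) = 6330
  i=7: min(200*3^7, 6330) = 6330
  i=8: min(200*3^8, 6330) = 6330
  i=9: min(200*3^9, 6330) = 6330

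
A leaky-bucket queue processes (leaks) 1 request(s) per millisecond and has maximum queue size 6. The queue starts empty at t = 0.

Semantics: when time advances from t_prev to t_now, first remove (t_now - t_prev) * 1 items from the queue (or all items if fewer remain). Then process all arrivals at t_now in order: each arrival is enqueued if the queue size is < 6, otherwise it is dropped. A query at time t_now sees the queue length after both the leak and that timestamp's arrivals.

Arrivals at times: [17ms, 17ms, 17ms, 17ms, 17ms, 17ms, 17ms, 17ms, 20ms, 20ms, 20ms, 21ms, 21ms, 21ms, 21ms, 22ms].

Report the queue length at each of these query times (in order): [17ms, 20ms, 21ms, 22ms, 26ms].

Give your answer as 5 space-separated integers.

Answer: 6 6 6 6 2

Derivation:
Queue lengths at query times:
  query t=17ms: backlog = 6
  query t=20ms: backlog = 6
  query t=21ms: backlog = 6
  query t=22ms: backlog = 6
  query t=26ms: backlog = 2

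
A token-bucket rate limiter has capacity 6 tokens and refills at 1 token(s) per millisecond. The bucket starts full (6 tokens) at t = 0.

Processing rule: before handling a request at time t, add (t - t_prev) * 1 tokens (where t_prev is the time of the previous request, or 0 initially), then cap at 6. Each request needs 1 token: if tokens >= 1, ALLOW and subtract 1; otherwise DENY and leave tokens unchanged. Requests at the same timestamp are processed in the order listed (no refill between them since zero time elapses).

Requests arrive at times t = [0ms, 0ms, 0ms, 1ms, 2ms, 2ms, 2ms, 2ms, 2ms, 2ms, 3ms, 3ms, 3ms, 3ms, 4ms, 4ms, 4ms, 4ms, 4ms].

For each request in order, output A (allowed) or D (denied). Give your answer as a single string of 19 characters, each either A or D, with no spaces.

Simulating step by step:
  req#1 t=0ms: ALLOW
  req#2 t=0ms: ALLOW
  req#3 t=0ms: ALLOW
  req#4 t=1ms: ALLOW
  req#5 t=2ms: ALLOW
  req#6 t=2ms: ALLOW
  req#7 t=2ms: ALLOW
  req#8 t=2ms: ALLOW
  req#9 t=2ms: DENY
  req#10 t=2ms: DENY
  req#11 t=3ms: ALLOW
  req#12 t=3ms: DENY
  req#13 t=3ms: DENY
  req#14 t=3ms: DENY
  req#15 t=4ms: ALLOW
  req#16 t=4ms: DENY
  req#17 t=4ms: DENY
  req#18 t=4ms: DENY
  req#19 t=4ms: DENY

Answer: AAAAAAAADDADDDADDDD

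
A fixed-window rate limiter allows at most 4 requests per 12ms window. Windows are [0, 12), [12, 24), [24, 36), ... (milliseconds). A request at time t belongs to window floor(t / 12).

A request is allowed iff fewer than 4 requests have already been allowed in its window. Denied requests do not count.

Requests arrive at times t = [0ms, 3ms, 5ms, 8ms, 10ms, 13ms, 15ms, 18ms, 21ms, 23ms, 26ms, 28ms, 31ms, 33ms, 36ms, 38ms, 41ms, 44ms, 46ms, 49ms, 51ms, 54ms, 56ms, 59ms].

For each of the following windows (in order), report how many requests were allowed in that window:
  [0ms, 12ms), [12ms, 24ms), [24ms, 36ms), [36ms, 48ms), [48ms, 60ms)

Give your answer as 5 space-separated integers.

Answer: 4 4 4 4 4

Derivation:
Processing requests:
  req#1 t=0ms (window 0): ALLOW
  req#2 t=3ms (window 0): ALLOW
  req#3 t=5ms (window 0): ALLOW
  req#4 t=8ms (window 0): ALLOW
  req#5 t=10ms (window 0): DENY
  req#6 t=13ms (window 1): ALLOW
  req#7 t=15ms (window 1): ALLOW
  req#8 t=18ms (window 1): ALLOW
  req#9 t=21ms (window 1): ALLOW
  req#10 t=23ms (window 1): DENY
  req#11 t=26ms (window 2): ALLOW
  req#12 t=28ms (window 2): ALLOW
  req#13 t=31ms (window 2): ALLOW
  req#14 t=33ms (window 2): ALLOW
  req#15 t=36ms (window 3): ALLOW
  req#16 t=38ms (window 3): ALLOW
  req#17 t=41ms (window 3): ALLOW
  req#18 t=44ms (window 3): ALLOW
  req#19 t=46ms (window 3): DENY
  req#20 t=49ms (window 4): ALLOW
  req#21 t=51ms (window 4): ALLOW
  req#22 t=54ms (window 4): ALLOW
  req#23 t=56ms (window 4): ALLOW
  req#24 t=59ms (window 4): DENY

Allowed counts by window: 4 4 4 4 4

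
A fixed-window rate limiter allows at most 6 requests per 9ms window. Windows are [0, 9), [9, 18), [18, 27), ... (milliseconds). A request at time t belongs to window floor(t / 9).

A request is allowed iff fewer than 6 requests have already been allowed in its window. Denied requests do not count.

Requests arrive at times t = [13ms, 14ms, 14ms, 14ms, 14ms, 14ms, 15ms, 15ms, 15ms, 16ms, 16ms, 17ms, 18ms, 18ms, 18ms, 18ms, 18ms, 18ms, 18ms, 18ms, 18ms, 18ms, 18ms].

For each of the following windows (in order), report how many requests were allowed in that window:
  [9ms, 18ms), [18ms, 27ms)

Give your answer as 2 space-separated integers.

Answer: 6 6

Derivation:
Processing requests:
  req#1 t=13ms (window 1): ALLOW
  req#2 t=14ms (window 1): ALLOW
  req#3 t=14ms (window 1): ALLOW
  req#4 t=14ms (window 1): ALLOW
  req#5 t=14ms (window 1): ALLOW
  req#6 t=14ms (window 1): ALLOW
  req#7 t=15ms (window 1): DENY
  req#8 t=15ms (window 1): DENY
  req#9 t=15ms (window 1): DENY
  req#10 t=16ms (window 1): DENY
  req#11 t=16ms (window 1): DENY
  req#12 t=17ms (window 1): DENY
  req#13 t=18ms (window 2): ALLOW
  req#14 t=18ms (window 2): ALLOW
  req#15 t=18ms (window 2): ALLOW
  req#16 t=18ms (window 2): ALLOW
  req#17 t=18ms (window 2): ALLOW
  req#18 t=18ms (window 2): ALLOW
  req#19 t=18ms (window 2): DENY
  req#20 t=18ms (window 2): DENY
  req#21 t=18ms (window 2): DENY
  req#22 t=18ms (window 2): DENY
  req#23 t=18ms (window 2): DENY

Allowed counts by window: 6 6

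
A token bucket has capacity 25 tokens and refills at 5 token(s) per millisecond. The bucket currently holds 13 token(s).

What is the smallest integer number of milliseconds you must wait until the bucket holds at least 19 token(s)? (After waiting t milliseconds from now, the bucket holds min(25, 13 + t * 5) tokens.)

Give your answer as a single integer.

Need 13 + t * 5 >= 19, so t >= 6/5.
Smallest integer t = ceil(6/5) = 2.

Answer: 2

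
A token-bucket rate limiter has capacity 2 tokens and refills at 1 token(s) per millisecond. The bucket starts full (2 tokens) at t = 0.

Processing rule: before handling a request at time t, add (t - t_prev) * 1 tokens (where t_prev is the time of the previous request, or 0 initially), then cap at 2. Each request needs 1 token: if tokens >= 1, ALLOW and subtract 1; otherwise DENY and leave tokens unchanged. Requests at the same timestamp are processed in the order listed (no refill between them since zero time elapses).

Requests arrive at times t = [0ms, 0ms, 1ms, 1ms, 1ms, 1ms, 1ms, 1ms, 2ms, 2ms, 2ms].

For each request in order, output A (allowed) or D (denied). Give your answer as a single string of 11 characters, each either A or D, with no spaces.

Answer: AAADDDDDADD

Derivation:
Simulating step by step:
  req#1 t=0ms: ALLOW
  req#2 t=0ms: ALLOW
  req#3 t=1ms: ALLOW
  req#4 t=1ms: DENY
  req#5 t=1ms: DENY
  req#6 t=1ms: DENY
  req#7 t=1ms: DENY
  req#8 t=1ms: DENY
  req#9 t=2ms: ALLOW
  req#10 t=2ms: DENY
  req#11 t=2ms: DENY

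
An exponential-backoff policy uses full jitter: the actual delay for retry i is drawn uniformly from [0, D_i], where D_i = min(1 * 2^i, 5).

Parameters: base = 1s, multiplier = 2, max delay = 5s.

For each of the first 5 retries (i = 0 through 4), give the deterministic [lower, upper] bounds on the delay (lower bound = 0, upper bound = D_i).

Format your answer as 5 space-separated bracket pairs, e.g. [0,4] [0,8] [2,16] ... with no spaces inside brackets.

Answer: [0,1] [0,2] [0,4] [0,5] [0,5]

Derivation:
Computing bounds per retry:
  i=0: D_i=min(1*2^0,5)=1, bounds=[0,1]
  i=1: D_i=min(1*2^1,5)=2, bounds=[0,2]
  i=2: D_i=min(1*2^2,5)=4, bounds=[0,4]
  i=3: D_i=min(1*2^3,5)=5, bounds=[0,5]
  i=4: D_i=min(1*2^4,5)=5, bounds=[0,5]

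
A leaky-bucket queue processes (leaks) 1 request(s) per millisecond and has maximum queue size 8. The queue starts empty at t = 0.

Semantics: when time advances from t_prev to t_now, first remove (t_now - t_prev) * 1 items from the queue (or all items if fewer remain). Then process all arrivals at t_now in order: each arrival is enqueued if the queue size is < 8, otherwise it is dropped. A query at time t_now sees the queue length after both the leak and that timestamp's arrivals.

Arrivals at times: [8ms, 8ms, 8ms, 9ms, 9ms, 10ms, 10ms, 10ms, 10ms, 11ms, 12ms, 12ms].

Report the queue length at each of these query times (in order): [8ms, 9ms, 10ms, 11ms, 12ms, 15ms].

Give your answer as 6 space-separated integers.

Answer: 3 4 7 7 8 5

Derivation:
Queue lengths at query times:
  query t=8ms: backlog = 3
  query t=9ms: backlog = 4
  query t=10ms: backlog = 7
  query t=11ms: backlog = 7
  query t=12ms: backlog = 8
  query t=15ms: backlog = 5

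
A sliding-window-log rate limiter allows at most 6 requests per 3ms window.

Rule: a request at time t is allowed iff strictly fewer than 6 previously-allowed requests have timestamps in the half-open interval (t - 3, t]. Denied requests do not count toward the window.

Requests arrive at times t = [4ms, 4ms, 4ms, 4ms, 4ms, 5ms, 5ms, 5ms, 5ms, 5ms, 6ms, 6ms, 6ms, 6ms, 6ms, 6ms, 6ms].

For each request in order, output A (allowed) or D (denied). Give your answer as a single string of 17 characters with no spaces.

Answer: AAAAAADDDDDDDDDDD

Derivation:
Tracking allowed requests in the window:
  req#1 t=4ms: ALLOW
  req#2 t=4ms: ALLOW
  req#3 t=4ms: ALLOW
  req#4 t=4ms: ALLOW
  req#5 t=4ms: ALLOW
  req#6 t=5ms: ALLOW
  req#7 t=5ms: DENY
  req#8 t=5ms: DENY
  req#9 t=5ms: DENY
  req#10 t=5ms: DENY
  req#11 t=6ms: DENY
  req#12 t=6ms: DENY
  req#13 t=6ms: DENY
  req#14 t=6ms: DENY
  req#15 t=6ms: DENY
  req#16 t=6ms: DENY
  req#17 t=6ms: DENY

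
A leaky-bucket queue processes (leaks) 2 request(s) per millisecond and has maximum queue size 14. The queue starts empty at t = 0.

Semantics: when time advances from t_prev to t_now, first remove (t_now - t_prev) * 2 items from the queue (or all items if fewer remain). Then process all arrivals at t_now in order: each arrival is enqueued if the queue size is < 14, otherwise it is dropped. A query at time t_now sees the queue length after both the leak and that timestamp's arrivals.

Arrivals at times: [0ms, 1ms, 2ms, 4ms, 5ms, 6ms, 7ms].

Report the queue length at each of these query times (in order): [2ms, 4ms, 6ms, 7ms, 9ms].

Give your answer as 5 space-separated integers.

Queue lengths at query times:
  query t=2ms: backlog = 1
  query t=4ms: backlog = 1
  query t=6ms: backlog = 1
  query t=7ms: backlog = 1
  query t=9ms: backlog = 0

Answer: 1 1 1 1 0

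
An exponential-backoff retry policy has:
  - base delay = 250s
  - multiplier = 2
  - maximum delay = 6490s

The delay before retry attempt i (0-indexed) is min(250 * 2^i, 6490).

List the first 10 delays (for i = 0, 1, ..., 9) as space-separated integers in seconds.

Computing each delay:
  i=0: min(250*2^0, 6490) = 250
  i=1: min(250*2^1, 6490) = 500
  i=2: min(250*2^2, 6490) = 1000
  i=3: min(250*2^3, 6490) = 2000
  i=4: min(250*2^4, 6490) = 4000
  i=5: min(250*2^5, 6490) = 6490
  i=6: min(250*2^6, 6490) = 6490
  i=7: min(250*2^7, 6490) = 6490
  i=8: min(250*2^8, 6490) = 6490
  i=9: min(250*2^9, 6490) = 6490

Answer: 250 500 1000 2000 4000 6490 6490 6490 6490 6490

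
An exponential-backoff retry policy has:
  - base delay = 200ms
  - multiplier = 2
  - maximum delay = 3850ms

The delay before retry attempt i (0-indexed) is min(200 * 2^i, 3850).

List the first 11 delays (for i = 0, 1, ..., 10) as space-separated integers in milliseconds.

Computing each delay:
  i=0: min(200*2^0, 3850) = 200
  i=1: min(200*2^1, 3850) = 400
  i=2: min(200*2^2, 3850) = 800
  i=3: min(200*2^3, 3850) = 1600
  i=4: min(200*2^4, 3850) = 3200
  i=5: min(200*2^5, 3850) = 3850
  i=6: min(200*2^6, 3850) = 3850
  i=7: min(200*2^7, 3850) = 3850
  i=8: min(200*2^8, 3850) = 3850
  i=9: min(200*2^9, 3850) = 3850
  i=10: min(200*2^10, 3850) = 3850

Answer: 200 400 800 1600 3200 3850 3850 3850 3850 3850 3850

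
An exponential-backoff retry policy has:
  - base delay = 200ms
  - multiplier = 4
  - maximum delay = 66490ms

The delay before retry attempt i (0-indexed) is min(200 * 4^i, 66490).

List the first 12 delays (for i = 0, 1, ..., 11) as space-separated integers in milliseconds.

Computing each delay:
  i=0: min(200*4^0, 66490) = 200
  i=1: min(200*4^1, 66490) = 800
  i=2: min(200*4^2, 66490) = 3200
  i=3: min(200*4^3, 66490) = 12800
  i=4: min(200*4^4, 66490) = 51200
  i=5: min(200*4^5, 66490) = 66490
  i=6: min(200*4^6, 66490) = 66490
  i=7: min(200*4^7, 66490) = 66490
  i=8: min(200*4^8, 66490) = 66490
  i=9: min(200*4^9, 66490) = 66490
  i=10: min(200*4^10, 66490) = 66490
  i=11: min(200*4^11, 66490) = 66490

Answer: 200 800 3200 12800 51200 66490 66490 66490 66490 66490 66490 66490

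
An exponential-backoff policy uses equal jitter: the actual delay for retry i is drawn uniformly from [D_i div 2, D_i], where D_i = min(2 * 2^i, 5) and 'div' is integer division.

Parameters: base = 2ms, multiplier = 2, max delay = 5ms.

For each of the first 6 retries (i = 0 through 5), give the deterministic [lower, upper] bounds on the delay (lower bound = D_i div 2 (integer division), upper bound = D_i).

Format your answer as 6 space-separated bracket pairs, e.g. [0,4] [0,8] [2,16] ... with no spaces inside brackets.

Computing bounds per retry:
  i=0: D_i=min(2*2^0,5)=2, bounds=[1,2]
  i=1: D_i=min(2*2^1,5)=4, bounds=[2,4]
  i=2: D_i=min(2*2^2,5)=5, bounds=[2,5]
  i=3: D_i=min(2*2^3,5)=5, bounds=[2,5]
  i=4: D_i=min(2*2^4,5)=5, bounds=[2,5]
  i=5: D_i=min(2*2^5,5)=5, bounds=[2,5]

Answer: [1,2] [2,4] [2,5] [2,5] [2,5] [2,5]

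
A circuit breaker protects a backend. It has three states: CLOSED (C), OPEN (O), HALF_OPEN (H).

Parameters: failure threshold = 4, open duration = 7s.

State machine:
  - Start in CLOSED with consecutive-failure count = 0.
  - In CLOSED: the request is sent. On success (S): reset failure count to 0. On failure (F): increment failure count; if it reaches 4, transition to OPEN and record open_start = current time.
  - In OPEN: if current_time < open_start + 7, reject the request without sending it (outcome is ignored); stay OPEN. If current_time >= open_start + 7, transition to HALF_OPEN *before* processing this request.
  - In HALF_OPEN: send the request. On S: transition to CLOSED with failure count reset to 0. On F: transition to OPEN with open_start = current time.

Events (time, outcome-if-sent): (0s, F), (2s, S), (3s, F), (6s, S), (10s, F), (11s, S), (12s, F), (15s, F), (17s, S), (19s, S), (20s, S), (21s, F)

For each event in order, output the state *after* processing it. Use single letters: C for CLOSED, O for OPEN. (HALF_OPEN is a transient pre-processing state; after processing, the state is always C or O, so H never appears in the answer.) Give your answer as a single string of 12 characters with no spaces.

Answer: CCCCCCCCCCCC

Derivation:
State after each event:
  event#1 t=0s outcome=F: state=CLOSED
  event#2 t=2s outcome=S: state=CLOSED
  event#3 t=3s outcome=F: state=CLOSED
  event#4 t=6s outcome=S: state=CLOSED
  event#5 t=10s outcome=F: state=CLOSED
  event#6 t=11s outcome=S: state=CLOSED
  event#7 t=12s outcome=F: state=CLOSED
  event#8 t=15s outcome=F: state=CLOSED
  event#9 t=17s outcome=S: state=CLOSED
  event#10 t=19s outcome=S: state=CLOSED
  event#11 t=20s outcome=S: state=CLOSED
  event#12 t=21s outcome=F: state=CLOSED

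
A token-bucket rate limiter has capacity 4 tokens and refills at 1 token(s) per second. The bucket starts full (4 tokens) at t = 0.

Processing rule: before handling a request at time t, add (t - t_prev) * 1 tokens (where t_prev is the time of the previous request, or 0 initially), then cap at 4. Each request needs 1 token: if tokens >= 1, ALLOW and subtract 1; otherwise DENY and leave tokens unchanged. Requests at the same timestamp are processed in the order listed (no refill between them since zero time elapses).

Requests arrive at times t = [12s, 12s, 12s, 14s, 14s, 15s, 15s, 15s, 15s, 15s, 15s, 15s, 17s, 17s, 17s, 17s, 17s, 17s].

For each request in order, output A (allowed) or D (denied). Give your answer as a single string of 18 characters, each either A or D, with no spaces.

Simulating step by step:
  req#1 t=12s: ALLOW
  req#2 t=12s: ALLOW
  req#3 t=12s: ALLOW
  req#4 t=14s: ALLOW
  req#5 t=14s: ALLOW
  req#6 t=15s: ALLOW
  req#7 t=15s: ALLOW
  req#8 t=15s: DENY
  req#9 t=15s: DENY
  req#10 t=15s: DENY
  req#11 t=15s: DENY
  req#12 t=15s: DENY
  req#13 t=17s: ALLOW
  req#14 t=17s: ALLOW
  req#15 t=17s: DENY
  req#16 t=17s: DENY
  req#17 t=17s: DENY
  req#18 t=17s: DENY

Answer: AAAAAAADDDDDAADDDD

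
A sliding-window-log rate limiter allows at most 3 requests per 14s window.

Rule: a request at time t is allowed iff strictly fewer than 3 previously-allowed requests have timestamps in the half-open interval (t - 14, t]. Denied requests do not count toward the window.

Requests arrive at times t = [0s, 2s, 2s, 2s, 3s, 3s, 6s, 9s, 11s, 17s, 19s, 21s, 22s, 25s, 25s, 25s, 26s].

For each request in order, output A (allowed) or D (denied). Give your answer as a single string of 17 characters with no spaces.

Tracking allowed requests in the window:
  req#1 t=0s: ALLOW
  req#2 t=2s: ALLOW
  req#3 t=2s: ALLOW
  req#4 t=2s: DENY
  req#5 t=3s: DENY
  req#6 t=3s: DENY
  req#7 t=6s: DENY
  req#8 t=9s: DENY
  req#9 t=11s: DENY
  req#10 t=17s: ALLOW
  req#11 t=19s: ALLOW
  req#12 t=21s: ALLOW
  req#13 t=22s: DENY
  req#14 t=25s: DENY
  req#15 t=25s: DENY
  req#16 t=25s: DENY
  req#17 t=26s: DENY

Answer: AAADDDDDDAAADDDDD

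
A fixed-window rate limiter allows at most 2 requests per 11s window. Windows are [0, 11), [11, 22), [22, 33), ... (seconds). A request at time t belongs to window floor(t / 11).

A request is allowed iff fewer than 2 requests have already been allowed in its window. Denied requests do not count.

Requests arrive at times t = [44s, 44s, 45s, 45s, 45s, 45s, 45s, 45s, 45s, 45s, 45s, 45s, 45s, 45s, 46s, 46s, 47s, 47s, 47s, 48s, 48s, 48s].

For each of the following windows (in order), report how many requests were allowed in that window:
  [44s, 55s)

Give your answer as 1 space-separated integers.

Answer: 2

Derivation:
Processing requests:
  req#1 t=44s (window 4): ALLOW
  req#2 t=44s (window 4): ALLOW
  req#3 t=45s (window 4): DENY
  req#4 t=45s (window 4): DENY
  req#5 t=45s (window 4): DENY
  req#6 t=45s (window 4): DENY
  req#7 t=45s (window 4): DENY
  req#8 t=45s (window 4): DENY
  req#9 t=45s (window 4): DENY
  req#10 t=45s (window 4): DENY
  req#11 t=45s (window 4): DENY
  req#12 t=45s (window 4): DENY
  req#13 t=45s (window 4): DENY
  req#14 t=45s (window 4): DENY
  req#15 t=46s (window 4): DENY
  req#16 t=46s (window 4): DENY
  req#17 t=47s (window 4): DENY
  req#18 t=47s (window 4): DENY
  req#19 t=47s (window 4): DENY
  req#20 t=48s (window 4): DENY
  req#21 t=48s (window 4): DENY
  req#22 t=48s (window 4): DENY

Allowed counts by window: 2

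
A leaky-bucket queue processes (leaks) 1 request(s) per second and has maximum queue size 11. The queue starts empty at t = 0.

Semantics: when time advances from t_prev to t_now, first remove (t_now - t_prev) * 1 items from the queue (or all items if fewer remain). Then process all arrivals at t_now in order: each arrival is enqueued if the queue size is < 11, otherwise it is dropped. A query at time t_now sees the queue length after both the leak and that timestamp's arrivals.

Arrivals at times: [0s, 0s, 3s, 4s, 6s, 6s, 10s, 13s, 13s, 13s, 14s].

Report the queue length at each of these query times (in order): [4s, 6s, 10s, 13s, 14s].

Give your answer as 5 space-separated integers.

Queue lengths at query times:
  query t=4s: backlog = 1
  query t=6s: backlog = 2
  query t=10s: backlog = 1
  query t=13s: backlog = 3
  query t=14s: backlog = 3

Answer: 1 2 1 3 3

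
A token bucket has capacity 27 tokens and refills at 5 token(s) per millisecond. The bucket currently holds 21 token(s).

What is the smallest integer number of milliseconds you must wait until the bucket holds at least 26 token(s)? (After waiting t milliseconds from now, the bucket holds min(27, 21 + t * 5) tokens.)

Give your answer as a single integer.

Need 21 + t * 5 >= 26, so t >= 5/5.
Smallest integer t = ceil(5/5) = 1.

Answer: 1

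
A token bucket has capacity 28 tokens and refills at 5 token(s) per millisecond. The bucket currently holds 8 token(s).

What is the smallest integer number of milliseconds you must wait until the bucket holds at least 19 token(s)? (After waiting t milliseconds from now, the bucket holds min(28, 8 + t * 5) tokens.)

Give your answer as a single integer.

Need 8 + t * 5 >= 19, so t >= 11/5.
Smallest integer t = ceil(11/5) = 3.

Answer: 3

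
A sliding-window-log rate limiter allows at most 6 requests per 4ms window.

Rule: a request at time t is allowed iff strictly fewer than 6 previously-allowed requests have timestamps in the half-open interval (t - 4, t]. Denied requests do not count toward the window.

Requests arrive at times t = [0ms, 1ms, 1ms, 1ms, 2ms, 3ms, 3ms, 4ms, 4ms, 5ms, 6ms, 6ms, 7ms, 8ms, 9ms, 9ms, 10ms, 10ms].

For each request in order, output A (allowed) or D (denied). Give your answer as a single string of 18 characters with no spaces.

Tracking allowed requests in the window:
  req#1 t=0ms: ALLOW
  req#2 t=1ms: ALLOW
  req#3 t=1ms: ALLOW
  req#4 t=1ms: ALLOW
  req#5 t=2ms: ALLOW
  req#6 t=3ms: ALLOW
  req#7 t=3ms: DENY
  req#8 t=4ms: ALLOW
  req#9 t=4ms: DENY
  req#10 t=5ms: ALLOW
  req#11 t=6ms: ALLOW
  req#12 t=6ms: ALLOW
  req#13 t=7ms: ALLOW
  req#14 t=8ms: ALLOW
  req#15 t=9ms: ALLOW
  req#16 t=9ms: ALLOW
  req#17 t=10ms: ALLOW
  req#18 t=10ms: ALLOW

Answer: AAAAAADADAAAAAAAAA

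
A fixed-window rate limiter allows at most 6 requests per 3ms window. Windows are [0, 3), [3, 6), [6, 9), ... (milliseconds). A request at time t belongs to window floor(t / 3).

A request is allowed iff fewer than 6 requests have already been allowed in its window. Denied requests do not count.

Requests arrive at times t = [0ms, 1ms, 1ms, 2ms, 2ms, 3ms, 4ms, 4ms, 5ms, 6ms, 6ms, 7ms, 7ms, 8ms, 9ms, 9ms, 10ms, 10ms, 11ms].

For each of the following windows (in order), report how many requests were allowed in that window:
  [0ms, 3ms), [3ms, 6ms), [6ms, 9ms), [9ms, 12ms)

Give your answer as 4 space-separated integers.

Processing requests:
  req#1 t=0ms (window 0): ALLOW
  req#2 t=1ms (window 0): ALLOW
  req#3 t=1ms (window 0): ALLOW
  req#4 t=2ms (window 0): ALLOW
  req#5 t=2ms (window 0): ALLOW
  req#6 t=3ms (window 1): ALLOW
  req#7 t=4ms (window 1): ALLOW
  req#8 t=4ms (window 1): ALLOW
  req#9 t=5ms (window 1): ALLOW
  req#10 t=6ms (window 2): ALLOW
  req#11 t=6ms (window 2): ALLOW
  req#12 t=7ms (window 2): ALLOW
  req#13 t=7ms (window 2): ALLOW
  req#14 t=8ms (window 2): ALLOW
  req#15 t=9ms (window 3): ALLOW
  req#16 t=9ms (window 3): ALLOW
  req#17 t=10ms (window 3): ALLOW
  req#18 t=10ms (window 3): ALLOW
  req#19 t=11ms (window 3): ALLOW

Allowed counts by window: 5 4 5 5

Answer: 5 4 5 5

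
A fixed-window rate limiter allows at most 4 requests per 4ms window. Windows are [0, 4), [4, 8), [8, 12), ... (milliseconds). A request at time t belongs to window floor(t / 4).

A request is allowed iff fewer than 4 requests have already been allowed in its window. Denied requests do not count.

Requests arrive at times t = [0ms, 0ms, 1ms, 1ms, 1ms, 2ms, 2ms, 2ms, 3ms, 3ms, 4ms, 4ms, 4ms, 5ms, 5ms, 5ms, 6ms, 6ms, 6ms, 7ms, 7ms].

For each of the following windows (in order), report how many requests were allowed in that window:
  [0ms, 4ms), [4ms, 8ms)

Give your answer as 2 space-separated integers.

Processing requests:
  req#1 t=0ms (window 0): ALLOW
  req#2 t=0ms (window 0): ALLOW
  req#3 t=1ms (window 0): ALLOW
  req#4 t=1ms (window 0): ALLOW
  req#5 t=1ms (window 0): DENY
  req#6 t=2ms (window 0): DENY
  req#7 t=2ms (window 0): DENY
  req#8 t=2ms (window 0): DENY
  req#9 t=3ms (window 0): DENY
  req#10 t=3ms (window 0): DENY
  req#11 t=4ms (window 1): ALLOW
  req#12 t=4ms (window 1): ALLOW
  req#13 t=4ms (window 1): ALLOW
  req#14 t=5ms (window 1): ALLOW
  req#15 t=5ms (window 1): DENY
  req#16 t=5ms (window 1): DENY
  req#17 t=6ms (window 1): DENY
  req#18 t=6ms (window 1): DENY
  req#19 t=6ms (window 1): DENY
  req#20 t=7ms (window 1): DENY
  req#21 t=7ms (window 1): DENY

Allowed counts by window: 4 4

Answer: 4 4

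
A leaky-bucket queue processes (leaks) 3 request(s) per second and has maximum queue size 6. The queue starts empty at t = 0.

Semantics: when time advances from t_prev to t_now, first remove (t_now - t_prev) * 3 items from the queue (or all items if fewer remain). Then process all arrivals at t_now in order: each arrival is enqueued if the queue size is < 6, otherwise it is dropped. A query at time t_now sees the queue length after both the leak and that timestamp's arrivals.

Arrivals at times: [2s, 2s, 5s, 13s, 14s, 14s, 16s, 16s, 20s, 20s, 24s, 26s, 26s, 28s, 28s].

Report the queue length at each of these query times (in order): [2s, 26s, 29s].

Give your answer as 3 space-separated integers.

Answer: 2 2 0

Derivation:
Queue lengths at query times:
  query t=2s: backlog = 2
  query t=26s: backlog = 2
  query t=29s: backlog = 0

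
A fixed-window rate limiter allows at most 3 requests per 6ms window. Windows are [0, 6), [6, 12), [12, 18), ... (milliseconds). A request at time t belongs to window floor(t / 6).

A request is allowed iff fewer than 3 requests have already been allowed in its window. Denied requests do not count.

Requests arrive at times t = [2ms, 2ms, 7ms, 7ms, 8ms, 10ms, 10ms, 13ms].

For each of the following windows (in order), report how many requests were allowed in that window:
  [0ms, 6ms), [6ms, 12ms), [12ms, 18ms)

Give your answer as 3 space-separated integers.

Answer: 2 3 1

Derivation:
Processing requests:
  req#1 t=2ms (window 0): ALLOW
  req#2 t=2ms (window 0): ALLOW
  req#3 t=7ms (window 1): ALLOW
  req#4 t=7ms (window 1): ALLOW
  req#5 t=8ms (window 1): ALLOW
  req#6 t=10ms (window 1): DENY
  req#7 t=10ms (window 1): DENY
  req#8 t=13ms (window 2): ALLOW

Allowed counts by window: 2 3 1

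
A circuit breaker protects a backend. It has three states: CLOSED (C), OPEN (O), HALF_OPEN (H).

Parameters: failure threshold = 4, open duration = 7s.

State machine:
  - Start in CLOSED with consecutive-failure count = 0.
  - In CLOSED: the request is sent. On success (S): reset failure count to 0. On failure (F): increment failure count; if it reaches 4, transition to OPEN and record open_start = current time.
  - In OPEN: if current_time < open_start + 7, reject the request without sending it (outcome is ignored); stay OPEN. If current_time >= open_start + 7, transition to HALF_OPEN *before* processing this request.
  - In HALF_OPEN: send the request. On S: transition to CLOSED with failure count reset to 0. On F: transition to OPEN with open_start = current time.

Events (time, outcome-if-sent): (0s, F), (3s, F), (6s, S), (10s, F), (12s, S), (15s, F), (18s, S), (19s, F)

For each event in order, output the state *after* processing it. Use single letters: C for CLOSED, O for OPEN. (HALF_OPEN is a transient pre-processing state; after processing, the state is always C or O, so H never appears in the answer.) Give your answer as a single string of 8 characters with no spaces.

Answer: CCCCCCCC

Derivation:
State after each event:
  event#1 t=0s outcome=F: state=CLOSED
  event#2 t=3s outcome=F: state=CLOSED
  event#3 t=6s outcome=S: state=CLOSED
  event#4 t=10s outcome=F: state=CLOSED
  event#5 t=12s outcome=S: state=CLOSED
  event#6 t=15s outcome=F: state=CLOSED
  event#7 t=18s outcome=S: state=CLOSED
  event#8 t=19s outcome=F: state=CLOSED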